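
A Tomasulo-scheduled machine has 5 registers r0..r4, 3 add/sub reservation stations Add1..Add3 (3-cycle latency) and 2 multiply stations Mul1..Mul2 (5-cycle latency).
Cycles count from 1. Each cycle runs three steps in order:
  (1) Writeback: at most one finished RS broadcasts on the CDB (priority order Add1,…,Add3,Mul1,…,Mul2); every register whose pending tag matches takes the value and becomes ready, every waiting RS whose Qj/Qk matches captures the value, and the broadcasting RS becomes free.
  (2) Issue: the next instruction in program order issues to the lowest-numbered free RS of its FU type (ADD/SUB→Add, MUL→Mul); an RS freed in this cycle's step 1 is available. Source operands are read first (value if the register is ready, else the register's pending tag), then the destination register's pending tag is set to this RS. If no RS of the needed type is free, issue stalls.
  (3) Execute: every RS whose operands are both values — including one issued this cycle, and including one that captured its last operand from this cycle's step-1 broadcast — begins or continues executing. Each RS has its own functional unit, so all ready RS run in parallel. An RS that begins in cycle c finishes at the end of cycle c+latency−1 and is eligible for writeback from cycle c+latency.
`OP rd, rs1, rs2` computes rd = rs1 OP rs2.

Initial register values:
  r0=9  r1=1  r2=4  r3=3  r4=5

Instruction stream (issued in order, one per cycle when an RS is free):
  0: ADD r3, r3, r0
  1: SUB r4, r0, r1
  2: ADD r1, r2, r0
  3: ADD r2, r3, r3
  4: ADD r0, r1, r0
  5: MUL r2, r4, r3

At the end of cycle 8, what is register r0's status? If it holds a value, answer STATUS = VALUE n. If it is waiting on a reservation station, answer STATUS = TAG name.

STATUS = TAG Add2

cycle 1: issue ADD r3<-Add1 // r0:9,r1:1,r2:4,r3:Add1,r4:5
cycle 2: issue SUB r4<-Add2 // r0:9,r1:1,r2:4,r3:Add1,r4:Add2
cycle 3: issue ADD r1<-Add3 // r0:9,r1:Add3,r2:4,r3:Add1,r4:Add2
cycle 4: CDB Add1=12; issue ADD r2<-Add1 // r0:9,r1:Add3,r2:Add1,r3:12,r4:Add2
cycle 5: CDB Add2=8; issue ADD r0<-Add2 // r0:Add2,r1:Add3,r2:Add1,r3:12,r4:8
cycle 6: CDB Add3=13; issue MUL r2<-Mul1 // r0:Add2,r1:13,r2:Mul1,r3:12,r4:8
cycle 7: CDB Add1=24 // r0:Add2,r1:13,r2:Mul1,r3:12,r4:8
cycle 8: - // r0:Add2,r1:13,r2:Mul1,r3:12,r4:8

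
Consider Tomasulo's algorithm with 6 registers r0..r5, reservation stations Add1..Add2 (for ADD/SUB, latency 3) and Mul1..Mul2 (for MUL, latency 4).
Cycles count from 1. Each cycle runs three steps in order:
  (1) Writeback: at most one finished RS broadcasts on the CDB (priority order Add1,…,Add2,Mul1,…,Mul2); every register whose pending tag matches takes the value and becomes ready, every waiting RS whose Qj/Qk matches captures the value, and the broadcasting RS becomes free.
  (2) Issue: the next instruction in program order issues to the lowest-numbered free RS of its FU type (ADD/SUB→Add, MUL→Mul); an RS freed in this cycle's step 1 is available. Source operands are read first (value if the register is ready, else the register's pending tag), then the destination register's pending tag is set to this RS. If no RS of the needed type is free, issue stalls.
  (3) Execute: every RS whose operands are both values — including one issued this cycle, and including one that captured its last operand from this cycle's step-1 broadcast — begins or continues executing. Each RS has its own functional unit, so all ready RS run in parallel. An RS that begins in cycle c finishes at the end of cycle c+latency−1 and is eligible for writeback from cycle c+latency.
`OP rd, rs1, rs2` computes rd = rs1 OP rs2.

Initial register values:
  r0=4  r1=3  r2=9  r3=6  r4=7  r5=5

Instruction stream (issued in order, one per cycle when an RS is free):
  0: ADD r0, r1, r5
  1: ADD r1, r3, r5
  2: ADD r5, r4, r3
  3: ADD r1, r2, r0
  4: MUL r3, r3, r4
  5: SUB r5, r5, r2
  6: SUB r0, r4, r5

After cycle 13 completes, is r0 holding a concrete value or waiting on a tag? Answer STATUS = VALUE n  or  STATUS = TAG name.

  c1: issue ADD r0<-Add1  regs: r0:Add1,r1:3,r2:9,r3:6,r4:7,r5:5
  c2: issue ADD r1<-Add2  regs: r0:Add1,r1:Add2,r2:9,r3:6,r4:7,r5:5
  c3: stall  regs: r0:Add1,r1:Add2,r2:9,r3:6,r4:7,r5:5
  c4: CDB Add1=8; issue ADD r5<-Add1  regs: r0:8,r1:Add2,r2:9,r3:6,r4:7,r5:Add1
  c5: CDB Add2=11; issue ADD r1<-Add2  regs: r0:8,r1:Add2,r2:9,r3:6,r4:7,r5:Add1
  c6: issue MUL r3<-Mul1  regs: r0:8,r1:Add2,r2:9,r3:Mul1,r4:7,r5:Add1
  c7: CDB Add1=13; issue SUB r5<-Add1  regs: r0:8,r1:Add2,r2:9,r3:Mul1,r4:7,r5:Add1
  c8: CDB Add2=17; issue SUB r0<-Add2  regs: r0:Add2,r1:17,r2:9,r3:Mul1,r4:7,r5:Add1
  c9: -  regs: r0:Add2,r1:17,r2:9,r3:Mul1,r4:7,r5:Add1
  c10: CDB Add1=4  regs: r0:Add2,r1:17,r2:9,r3:Mul1,r4:7,r5:4
  c11: CDB Mul1=42  regs: r0:Add2,r1:17,r2:9,r3:42,r4:7,r5:4
  c12: -  regs: r0:Add2,r1:17,r2:9,r3:42,r4:7,r5:4
  c13: CDB Add2=3  regs: r0:3,r1:17,r2:9,r3:42,r4:7,r5:4

STATUS = VALUE 3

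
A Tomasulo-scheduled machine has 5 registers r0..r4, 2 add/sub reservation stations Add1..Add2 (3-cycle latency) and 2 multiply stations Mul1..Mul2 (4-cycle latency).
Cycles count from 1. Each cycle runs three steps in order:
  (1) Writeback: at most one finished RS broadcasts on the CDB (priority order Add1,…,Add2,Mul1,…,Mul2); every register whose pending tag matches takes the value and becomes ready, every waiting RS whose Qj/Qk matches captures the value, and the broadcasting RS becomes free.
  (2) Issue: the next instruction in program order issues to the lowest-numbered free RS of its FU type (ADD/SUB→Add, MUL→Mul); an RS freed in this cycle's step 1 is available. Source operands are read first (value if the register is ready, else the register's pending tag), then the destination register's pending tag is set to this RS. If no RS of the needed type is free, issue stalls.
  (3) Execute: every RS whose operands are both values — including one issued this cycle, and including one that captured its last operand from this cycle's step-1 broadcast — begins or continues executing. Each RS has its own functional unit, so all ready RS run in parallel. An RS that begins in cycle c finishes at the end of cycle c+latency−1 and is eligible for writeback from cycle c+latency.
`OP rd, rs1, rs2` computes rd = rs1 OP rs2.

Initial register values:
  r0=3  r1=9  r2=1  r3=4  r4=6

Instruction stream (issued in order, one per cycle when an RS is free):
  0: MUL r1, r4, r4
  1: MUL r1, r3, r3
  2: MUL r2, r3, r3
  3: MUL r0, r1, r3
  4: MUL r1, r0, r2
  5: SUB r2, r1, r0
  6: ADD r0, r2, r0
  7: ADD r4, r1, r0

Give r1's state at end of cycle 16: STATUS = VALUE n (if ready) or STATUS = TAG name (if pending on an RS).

STATUS = VALUE 1024

  c1: issue MUL r1<-Mul1  regs: r0:3,r1:Mul1,r2:1,r3:4,r4:6
  c2: issue MUL r1<-Mul2  regs: r0:3,r1:Mul2,r2:1,r3:4,r4:6
  c3: stall  regs: r0:3,r1:Mul2,r2:1,r3:4,r4:6
  c4: stall  regs: r0:3,r1:Mul2,r2:1,r3:4,r4:6
  c5: CDB Mul1=36; issue MUL r2<-Mul1  regs: r0:3,r1:Mul2,r2:Mul1,r3:4,r4:6
  c6: CDB Mul2=16; issue MUL r0<-Mul2  regs: r0:Mul2,r1:16,r2:Mul1,r3:4,r4:6
  c7: stall  regs: r0:Mul2,r1:16,r2:Mul1,r3:4,r4:6
  c8: stall  regs: r0:Mul2,r1:16,r2:Mul1,r3:4,r4:6
  c9: CDB Mul1=16; issue MUL r1<-Mul1  regs: r0:Mul2,r1:Mul1,r2:16,r3:4,r4:6
  c10: CDB Mul2=64; issue SUB r2<-Add1  regs: r0:64,r1:Mul1,r2:Add1,r3:4,r4:6
  c11: issue ADD r0<-Add2  regs: r0:Add2,r1:Mul1,r2:Add1,r3:4,r4:6
  c12: stall  regs: r0:Add2,r1:Mul1,r2:Add1,r3:4,r4:6
  c13: stall  regs: r0:Add2,r1:Mul1,r2:Add1,r3:4,r4:6
  c14: CDB Mul1=1024; stall  regs: r0:Add2,r1:1024,r2:Add1,r3:4,r4:6
  c15: stall  regs: r0:Add2,r1:1024,r2:Add1,r3:4,r4:6
  c16: stall  regs: r0:Add2,r1:1024,r2:Add1,r3:4,r4:6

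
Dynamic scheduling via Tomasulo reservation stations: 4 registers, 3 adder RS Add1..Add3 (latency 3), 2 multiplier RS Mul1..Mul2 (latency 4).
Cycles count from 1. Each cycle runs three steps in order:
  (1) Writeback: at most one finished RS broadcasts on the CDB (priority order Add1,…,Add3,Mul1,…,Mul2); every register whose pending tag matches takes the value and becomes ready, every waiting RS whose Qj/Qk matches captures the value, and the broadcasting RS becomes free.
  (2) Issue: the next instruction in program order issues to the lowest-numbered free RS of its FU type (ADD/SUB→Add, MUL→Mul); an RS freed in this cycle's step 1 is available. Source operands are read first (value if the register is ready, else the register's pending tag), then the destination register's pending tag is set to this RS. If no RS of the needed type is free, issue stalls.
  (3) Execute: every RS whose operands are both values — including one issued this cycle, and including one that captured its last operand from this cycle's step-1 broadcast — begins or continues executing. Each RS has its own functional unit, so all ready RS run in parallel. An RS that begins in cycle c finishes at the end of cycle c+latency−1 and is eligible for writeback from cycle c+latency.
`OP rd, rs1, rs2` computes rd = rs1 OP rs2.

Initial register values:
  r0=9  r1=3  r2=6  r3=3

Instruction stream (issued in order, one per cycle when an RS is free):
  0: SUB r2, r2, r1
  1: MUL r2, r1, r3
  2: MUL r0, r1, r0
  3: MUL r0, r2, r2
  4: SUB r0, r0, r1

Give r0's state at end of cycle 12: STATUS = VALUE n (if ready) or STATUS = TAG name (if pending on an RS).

STATUS = TAG Add1

  c1: issue SUB r2<-Add1  regs: r0:9,r1:3,r2:Add1,r3:3
  c2: issue MUL r2<-Mul1  regs: r0:9,r1:3,r2:Mul1,r3:3
  c3: issue MUL r0<-Mul2  regs: r0:Mul2,r1:3,r2:Mul1,r3:3
  c4: CDB Add1=3; stall  regs: r0:Mul2,r1:3,r2:Mul1,r3:3
  c5: stall  regs: r0:Mul2,r1:3,r2:Mul1,r3:3
  c6: CDB Mul1=9; issue MUL r0<-Mul1  regs: r0:Mul1,r1:3,r2:9,r3:3
  c7: CDB Mul2=27; issue SUB r0<-Add1  regs: r0:Add1,r1:3,r2:9,r3:3
  c8: -  regs: r0:Add1,r1:3,r2:9,r3:3
  c9: -  regs: r0:Add1,r1:3,r2:9,r3:3
  c10: CDB Mul1=81  regs: r0:Add1,r1:3,r2:9,r3:3
  c11: -  regs: r0:Add1,r1:3,r2:9,r3:3
  c12: -  regs: r0:Add1,r1:3,r2:9,r3:3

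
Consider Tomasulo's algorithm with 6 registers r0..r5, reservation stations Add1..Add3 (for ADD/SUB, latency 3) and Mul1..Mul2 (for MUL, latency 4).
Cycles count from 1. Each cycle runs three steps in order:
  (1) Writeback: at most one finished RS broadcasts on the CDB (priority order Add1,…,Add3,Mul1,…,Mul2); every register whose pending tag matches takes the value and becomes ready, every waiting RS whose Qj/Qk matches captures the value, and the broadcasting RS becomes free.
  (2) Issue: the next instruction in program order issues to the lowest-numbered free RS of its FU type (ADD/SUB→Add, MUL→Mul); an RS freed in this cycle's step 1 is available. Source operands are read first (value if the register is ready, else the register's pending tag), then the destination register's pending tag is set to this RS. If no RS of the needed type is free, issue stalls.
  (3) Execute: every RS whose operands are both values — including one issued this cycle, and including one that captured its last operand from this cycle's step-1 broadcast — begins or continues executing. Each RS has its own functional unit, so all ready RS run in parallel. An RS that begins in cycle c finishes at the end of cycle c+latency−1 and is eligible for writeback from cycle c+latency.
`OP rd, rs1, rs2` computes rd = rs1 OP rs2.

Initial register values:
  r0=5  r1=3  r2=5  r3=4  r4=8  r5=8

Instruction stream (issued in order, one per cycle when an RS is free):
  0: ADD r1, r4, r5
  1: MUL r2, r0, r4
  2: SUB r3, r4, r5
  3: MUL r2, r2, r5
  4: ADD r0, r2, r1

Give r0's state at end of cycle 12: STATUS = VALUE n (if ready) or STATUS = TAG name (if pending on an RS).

STATUS = TAG Add1

  c1: issue ADD r1<-Add1  regs: r0:5,r1:Add1,r2:5,r3:4,r4:8,r5:8
  c2: issue MUL r2<-Mul1  regs: r0:5,r1:Add1,r2:Mul1,r3:4,r4:8,r5:8
  c3: issue SUB r3<-Add2  regs: r0:5,r1:Add1,r2:Mul1,r3:Add2,r4:8,r5:8
  c4: CDB Add1=16; issue MUL r2<-Mul2  regs: r0:5,r1:16,r2:Mul2,r3:Add2,r4:8,r5:8
  c5: issue ADD r0<-Add1  regs: r0:Add1,r1:16,r2:Mul2,r3:Add2,r4:8,r5:8
  c6: CDB Add2=0  regs: r0:Add1,r1:16,r2:Mul2,r3:0,r4:8,r5:8
  c7: CDB Mul1=40  regs: r0:Add1,r1:16,r2:Mul2,r3:0,r4:8,r5:8
  c8: -  regs: r0:Add1,r1:16,r2:Mul2,r3:0,r4:8,r5:8
  c9: -  regs: r0:Add1,r1:16,r2:Mul2,r3:0,r4:8,r5:8
  c10: -  regs: r0:Add1,r1:16,r2:Mul2,r3:0,r4:8,r5:8
  c11: CDB Mul2=320  regs: r0:Add1,r1:16,r2:320,r3:0,r4:8,r5:8
  c12: -  regs: r0:Add1,r1:16,r2:320,r3:0,r4:8,r5:8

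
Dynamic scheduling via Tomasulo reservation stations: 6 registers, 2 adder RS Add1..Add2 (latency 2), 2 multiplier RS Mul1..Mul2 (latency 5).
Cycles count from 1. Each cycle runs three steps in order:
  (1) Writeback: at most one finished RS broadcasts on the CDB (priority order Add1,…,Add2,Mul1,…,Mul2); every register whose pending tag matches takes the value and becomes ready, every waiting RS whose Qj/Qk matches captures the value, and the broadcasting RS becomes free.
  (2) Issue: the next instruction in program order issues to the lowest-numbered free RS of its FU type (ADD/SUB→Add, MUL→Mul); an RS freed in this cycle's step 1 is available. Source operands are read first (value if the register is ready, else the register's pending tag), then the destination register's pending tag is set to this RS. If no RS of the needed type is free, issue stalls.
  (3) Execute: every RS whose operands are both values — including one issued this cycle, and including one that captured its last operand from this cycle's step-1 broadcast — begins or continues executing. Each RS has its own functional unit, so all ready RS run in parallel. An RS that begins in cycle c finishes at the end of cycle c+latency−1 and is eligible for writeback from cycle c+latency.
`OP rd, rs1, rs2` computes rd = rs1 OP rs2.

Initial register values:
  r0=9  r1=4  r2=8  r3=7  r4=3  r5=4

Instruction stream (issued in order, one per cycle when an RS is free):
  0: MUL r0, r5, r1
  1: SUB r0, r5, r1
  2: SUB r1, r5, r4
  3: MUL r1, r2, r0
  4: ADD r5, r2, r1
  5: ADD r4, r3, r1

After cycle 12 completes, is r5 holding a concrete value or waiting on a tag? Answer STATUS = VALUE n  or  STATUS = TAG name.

c1: issue MUL r0<-Mul1 | r0:Mul1,r1:4,r2:8,r3:7,r4:3,r5:4
c2: issue SUB r0<-Add1 | r0:Add1,r1:4,r2:8,r3:7,r4:3,r5:4
c3: issue SUB r1<-Add2 | r0:Add1,r1:Add2,r2:8,r3:7,r4:3,r5:4
c4: CDB Add1=0; issue MUL r1<-Mul2 | r0:0,r1:Mul2,r2:8,r3:7,r4:3,r5:4
c5: CDB Add2=1; issue ADD r5<-Add1 | r0:0,r1:Mul2,r2:8,r3:7,r4:3,r5:Add1
c6: CDB Mul1=16; issue ADD r4<-Add2 | r0:0,r1:Mul2,r2:8,r3:7,r4:Add2,r5:Add1
c7: - | r0:0,r1:Mul2,r2:8,r3:7,r4:Add2,r5:Add1
c8: - | r0:0,r1:Mul2,r2:8,r3:7,r4:Add2,r5:Add1
c9: CDB Mul2=0 | r0:0,r1:0,r2:8,r3:7,r4:Add2,r5:Add1
c10: - | r0:0,r1:0,r2:8,r3:7,r4:Add2,r5:Add1
c11: CDB Add1=8 | r0:0,r1:0,r2:8,r3:7,r4:Add2,r5:8
c12: CDB Add2=7 | r0:0,r1:0,r2:8,r3:7,r4:7,r5:8

STATUS = VALUE 8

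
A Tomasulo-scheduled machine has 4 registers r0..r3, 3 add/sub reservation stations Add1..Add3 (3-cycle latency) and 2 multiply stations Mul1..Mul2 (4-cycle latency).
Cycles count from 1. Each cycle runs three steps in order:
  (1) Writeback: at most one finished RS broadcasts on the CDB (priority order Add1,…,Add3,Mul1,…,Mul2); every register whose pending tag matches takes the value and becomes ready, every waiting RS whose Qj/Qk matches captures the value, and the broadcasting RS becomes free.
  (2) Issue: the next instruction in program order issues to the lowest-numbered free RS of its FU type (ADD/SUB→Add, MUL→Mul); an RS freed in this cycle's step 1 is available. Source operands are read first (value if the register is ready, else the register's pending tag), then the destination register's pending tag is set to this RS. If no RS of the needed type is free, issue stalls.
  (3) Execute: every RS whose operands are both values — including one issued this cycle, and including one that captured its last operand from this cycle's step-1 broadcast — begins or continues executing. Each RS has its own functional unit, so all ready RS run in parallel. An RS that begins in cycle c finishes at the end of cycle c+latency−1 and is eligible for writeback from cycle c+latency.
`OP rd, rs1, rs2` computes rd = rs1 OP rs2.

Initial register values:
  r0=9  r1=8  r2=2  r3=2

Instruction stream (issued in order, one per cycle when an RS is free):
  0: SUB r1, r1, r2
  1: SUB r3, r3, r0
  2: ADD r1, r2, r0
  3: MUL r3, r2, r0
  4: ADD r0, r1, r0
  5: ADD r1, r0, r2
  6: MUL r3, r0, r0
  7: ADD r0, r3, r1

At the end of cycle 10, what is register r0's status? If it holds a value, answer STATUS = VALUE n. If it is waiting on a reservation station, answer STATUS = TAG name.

STATUS = TAG Add3

  c1: issue SUB r1<-Add1  regs: r0:9,r1:Add1,r2:2,r3:2
  c2: issue SUB r3<-Add2  regs: r0:9,r1:Add1,r2:2,r3:Add2
  c3: issue ADD r1<-Add3  regs: r0:9,r1:Add3,r2:2,r3:Add2
  c4: CDB Add1=6; issue MUL r3<-Mul1  regs: r0:9,r1:Add3,r2:2,r3:Mul1
  c5: CDB Add2=-7; issue ADD r0<-Add1  regs: r0:Add1,r1:Add3,r2:2,r3:Mul1
  c6: CDB Add3=11; issue ADD r1<-Add2  regs: r0:Add1,r1:Add2,r2:2,r3:Mul1
  c7: issue MUL r3<-Mul2  regs: r0:Add1,r1:Add2,r2:2,r3:Mul2
  c8: CDB Mul1=18; issue ADD r0<-Add3  regs: r0:Add3,r1:Add2,r2:2,r3:Mul2
  c9: CDB Add1=20  regs: r0:Add3,r1:Add2,r2:2,r3:Mul2
  c10: -  regs: r0:Add3,r1:Add2,r2:2,r3:Mul2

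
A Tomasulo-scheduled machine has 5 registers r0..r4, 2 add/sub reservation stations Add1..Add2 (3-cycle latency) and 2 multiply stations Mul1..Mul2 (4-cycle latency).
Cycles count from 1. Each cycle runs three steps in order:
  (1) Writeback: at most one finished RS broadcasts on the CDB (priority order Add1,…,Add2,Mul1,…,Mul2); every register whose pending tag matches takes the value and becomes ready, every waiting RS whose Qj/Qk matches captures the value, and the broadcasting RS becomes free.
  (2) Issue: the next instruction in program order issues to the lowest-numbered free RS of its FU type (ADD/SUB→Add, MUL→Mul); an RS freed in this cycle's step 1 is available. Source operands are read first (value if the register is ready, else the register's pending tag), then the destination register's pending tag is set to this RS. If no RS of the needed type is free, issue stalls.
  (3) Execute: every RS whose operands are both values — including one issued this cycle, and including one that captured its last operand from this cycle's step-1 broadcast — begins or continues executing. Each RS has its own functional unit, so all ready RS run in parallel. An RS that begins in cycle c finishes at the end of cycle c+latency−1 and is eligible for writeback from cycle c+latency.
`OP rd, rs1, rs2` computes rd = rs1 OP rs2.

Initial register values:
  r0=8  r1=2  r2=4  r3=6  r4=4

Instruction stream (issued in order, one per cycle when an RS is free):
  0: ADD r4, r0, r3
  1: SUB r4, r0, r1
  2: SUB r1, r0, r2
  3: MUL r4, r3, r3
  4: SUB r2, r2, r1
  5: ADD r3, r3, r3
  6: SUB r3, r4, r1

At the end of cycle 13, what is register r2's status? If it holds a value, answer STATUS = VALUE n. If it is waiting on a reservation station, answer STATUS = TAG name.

STATUS = VALUE 0

  c1: issue ADD r4<-Add1  regs: r0:8,r1:2,r2:4,r3:6,r4:Add1
  c2: issue SUB r4<-Add2  regs: r0:8,r1:2,r2:4,r3:6,r4:Add2
  c3: stall  regs: r0:8,r1:2,r2:4,r3:6,r4:Add2
  c4: CDB Add1=14; issue SUB r1<-Add1  regs: r0:8,r1:Add1,r2:4,r3:6,r4:Add2
  c5: CDB Add2=6; issue MUL r4<-Mul1  regs: r0:8,r1:Add1,r2:4,r3:6,r4:Mul1
  c6: issue SUB r2<-Add2  regs: r0:8,r1:Add1,r2:Add2,r3:6,r4:Mul1
  c7: CDB Add1=4; issue ADD r3<-Add1  regs: r0:8,r1:4,r2:Add2,r3:Add1,r4:Mul1
  c8: stall  regs: r0:8,r1:4,r2:Add2,r3:Add1,r4:Mul1
  c9: CDB Mul1=36; stall  regs: r0:8,r1:4,r2:Add2,r3:Add1,r4:36
  c10: CDB Add1=12; issue SUB r3<-Add1  regs: r0:8,r1:4,r2:Add2,r3:Add1,r4:36
  c11: CDB Add2=0  regs: r0:8,r1:4,r2:0,r3:Add1,r4:36
  c12: -  regs: r0:8,r1:4,r2:0,r3:Add1,r4:36
  c13: CDB Add1=32  regs: r0:8,r1:4,r2:0,r3:32,r4:36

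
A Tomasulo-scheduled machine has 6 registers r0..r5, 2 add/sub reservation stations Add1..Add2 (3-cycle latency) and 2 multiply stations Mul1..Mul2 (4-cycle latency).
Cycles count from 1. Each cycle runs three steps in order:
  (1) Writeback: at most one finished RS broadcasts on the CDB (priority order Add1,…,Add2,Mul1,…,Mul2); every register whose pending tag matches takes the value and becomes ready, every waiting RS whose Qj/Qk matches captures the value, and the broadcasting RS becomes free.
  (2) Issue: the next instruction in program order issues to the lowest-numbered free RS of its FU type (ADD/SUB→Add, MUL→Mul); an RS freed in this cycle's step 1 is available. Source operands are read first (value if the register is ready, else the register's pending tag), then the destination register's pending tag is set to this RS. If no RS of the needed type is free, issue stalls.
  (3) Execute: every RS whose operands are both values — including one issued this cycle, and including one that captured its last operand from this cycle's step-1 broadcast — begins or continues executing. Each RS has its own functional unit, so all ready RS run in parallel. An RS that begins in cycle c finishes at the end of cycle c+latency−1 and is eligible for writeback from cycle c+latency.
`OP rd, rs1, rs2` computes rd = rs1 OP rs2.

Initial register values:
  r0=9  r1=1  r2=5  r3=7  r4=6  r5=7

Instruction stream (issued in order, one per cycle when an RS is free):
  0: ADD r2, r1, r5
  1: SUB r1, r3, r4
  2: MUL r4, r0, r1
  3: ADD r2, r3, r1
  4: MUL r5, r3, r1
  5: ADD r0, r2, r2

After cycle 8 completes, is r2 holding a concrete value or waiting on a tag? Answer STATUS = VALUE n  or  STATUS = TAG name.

cycle 1: issue ADD r2<-Add1 // r0:9,r1:1,r2:Add1,r3:7,r4:6,r5:7
cycle 2: issue SUB r1<-Add2 // r0:9,r1:Add2,r2:Add1,r3:7,r4:6,r5:7
cycle 3: issue MUL r4<-Mul1 // r0:9,r1:Add2,r2:Add1,r3:7,r4:Mul1,r5:7
cycle 4: CDB Add1=8; issue ADD r2<-Add1 // r0:9,r1:Add2,r2:Add1,r3:7,r4:Mul1,r5:7
cycle 5: CDB Add2=1; issue MUL r5<-Mul2 // r0:9,r1:1,r2:Add1,r3:7,r4:Mul1,r5:Mul2
cycle 6: issue ADD r0<-Add2 // r0:Add2,r1:1,r2:Add1,r3:7,r4:Mul1,r5:Mul2
cycle 7: - // r0:Add2,r1:1,r2:Add1,r3:7,r4:Mul1,r5:Mul2
cycle 8: CDB Add1=8 // r0:Add2,r1:1,r2:8,r3:7,r4:Mul1,r5:Mul2

STATUS = VALUE 8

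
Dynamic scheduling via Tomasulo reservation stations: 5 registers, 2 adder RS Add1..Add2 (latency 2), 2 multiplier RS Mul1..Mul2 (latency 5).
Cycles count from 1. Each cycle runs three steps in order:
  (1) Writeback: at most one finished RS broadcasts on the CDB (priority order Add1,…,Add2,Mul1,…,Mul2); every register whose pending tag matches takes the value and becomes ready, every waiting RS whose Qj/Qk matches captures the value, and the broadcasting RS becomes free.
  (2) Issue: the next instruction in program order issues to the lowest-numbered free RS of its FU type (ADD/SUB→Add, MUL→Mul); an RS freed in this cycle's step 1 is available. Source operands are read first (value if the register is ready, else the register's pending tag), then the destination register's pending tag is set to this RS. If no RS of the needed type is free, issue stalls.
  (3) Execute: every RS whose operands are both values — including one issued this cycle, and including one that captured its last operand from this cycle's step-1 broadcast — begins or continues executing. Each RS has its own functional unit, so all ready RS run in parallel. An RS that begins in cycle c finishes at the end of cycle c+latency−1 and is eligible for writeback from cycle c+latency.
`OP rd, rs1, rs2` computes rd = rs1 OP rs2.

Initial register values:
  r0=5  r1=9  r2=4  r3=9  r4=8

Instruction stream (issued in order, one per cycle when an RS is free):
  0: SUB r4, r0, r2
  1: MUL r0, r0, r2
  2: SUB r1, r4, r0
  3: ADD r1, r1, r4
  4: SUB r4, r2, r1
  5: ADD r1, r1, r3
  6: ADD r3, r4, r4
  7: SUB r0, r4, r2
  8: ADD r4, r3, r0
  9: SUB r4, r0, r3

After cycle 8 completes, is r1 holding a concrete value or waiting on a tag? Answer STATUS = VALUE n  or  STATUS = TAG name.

STATUS = TAG Add2

cycle 1: issue SUB r4<-Add1 // r0:5,r1:9,r2:4,r3:9,r4:Add1
cycle 2: issue MUL r0<-Mul1 // r0:Mul1,r1:9,r2:4,r3:9,r4:Add1
cycle 3: CDB Add1=1; issue SUB r1<-Add1 // r0:Mul1,r1:Add1,r2:4,r3:9,r4:1
cycle 4: issue ADD r1<-Add2 // r0:Mul1,r1:Add2,r2:4,r3:9,r4:1
cycle 5: stall // r0:Mul1,r1:Add2,r2:4,r3:9,r4:1
cycle 6: stall // r0:Mul1,r1:Add2,r2:4,r3:9,r4:1
cycle 7: CDB Mul1=20; stall // r0:20,r1:Add2,r2:4,r3:9,r4:1
cycle 8: stall // r0:20,r1:Add2,r2:4,r3:9,r4:1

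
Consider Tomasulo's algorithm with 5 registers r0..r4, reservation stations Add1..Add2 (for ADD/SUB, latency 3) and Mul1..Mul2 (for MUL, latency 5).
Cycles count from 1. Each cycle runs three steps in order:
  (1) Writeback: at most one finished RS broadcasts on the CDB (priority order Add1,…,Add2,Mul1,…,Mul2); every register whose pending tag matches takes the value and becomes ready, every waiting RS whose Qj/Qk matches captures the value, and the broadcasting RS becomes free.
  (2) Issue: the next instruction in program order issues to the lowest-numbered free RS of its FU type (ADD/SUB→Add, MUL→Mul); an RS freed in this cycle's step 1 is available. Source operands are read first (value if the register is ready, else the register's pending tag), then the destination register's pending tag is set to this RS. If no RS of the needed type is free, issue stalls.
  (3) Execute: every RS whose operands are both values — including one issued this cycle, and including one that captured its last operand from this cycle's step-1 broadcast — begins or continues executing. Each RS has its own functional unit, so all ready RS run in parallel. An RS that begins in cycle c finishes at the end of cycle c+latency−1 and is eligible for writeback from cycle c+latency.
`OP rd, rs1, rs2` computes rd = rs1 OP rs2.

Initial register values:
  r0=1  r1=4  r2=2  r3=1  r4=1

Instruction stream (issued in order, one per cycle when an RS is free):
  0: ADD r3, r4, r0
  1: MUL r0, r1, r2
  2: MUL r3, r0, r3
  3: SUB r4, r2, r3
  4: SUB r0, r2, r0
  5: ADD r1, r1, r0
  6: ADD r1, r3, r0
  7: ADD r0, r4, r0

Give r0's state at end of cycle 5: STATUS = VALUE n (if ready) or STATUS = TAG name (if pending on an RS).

c1: issue ADD r3<-Add1 | r0:1,r1:4,r2:2,r3:Add1,r4:1
c2: issue MUL r0<-Mul1 | r0:Mul1,r1:4,r2:2,r3:Add1,r4:1
c3: issue MUL r3<-Mul2 | r0:Mul1,r1:4,r2:2,r3:Mul2,r4:1
c4: CDB Add1=2; issue SUB r4<-Add1 | r0:Mul1,r1:4,r2:2,r3:Mul2,r4:Add1
c5: issue SUB r0<-Add2 | r0:Add2,r1:4,r2:2,r3:Mul2,r4:Add1

STATUS = TAG Add2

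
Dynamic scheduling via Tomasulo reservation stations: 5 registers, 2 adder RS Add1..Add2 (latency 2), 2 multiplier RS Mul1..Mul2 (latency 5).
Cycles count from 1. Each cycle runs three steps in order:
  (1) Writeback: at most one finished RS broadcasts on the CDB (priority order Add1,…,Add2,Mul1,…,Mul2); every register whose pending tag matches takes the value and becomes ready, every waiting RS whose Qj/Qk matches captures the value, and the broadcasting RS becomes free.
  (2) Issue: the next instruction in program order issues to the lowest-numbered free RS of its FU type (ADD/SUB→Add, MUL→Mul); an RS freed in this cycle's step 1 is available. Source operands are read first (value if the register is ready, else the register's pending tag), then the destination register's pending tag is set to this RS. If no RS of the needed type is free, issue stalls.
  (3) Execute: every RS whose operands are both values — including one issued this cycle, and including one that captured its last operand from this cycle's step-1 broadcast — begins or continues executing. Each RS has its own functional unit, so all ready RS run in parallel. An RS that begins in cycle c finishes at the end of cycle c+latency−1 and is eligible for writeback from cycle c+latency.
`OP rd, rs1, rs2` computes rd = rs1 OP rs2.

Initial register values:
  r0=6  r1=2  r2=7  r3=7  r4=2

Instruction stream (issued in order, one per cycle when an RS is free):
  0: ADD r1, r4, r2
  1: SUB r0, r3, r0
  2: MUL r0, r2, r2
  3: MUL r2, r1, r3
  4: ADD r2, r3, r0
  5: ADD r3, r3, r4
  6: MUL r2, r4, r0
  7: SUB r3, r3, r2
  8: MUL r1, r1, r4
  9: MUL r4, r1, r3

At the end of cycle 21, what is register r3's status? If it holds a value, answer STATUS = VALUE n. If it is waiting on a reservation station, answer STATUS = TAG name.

cycle 1: issue ADD r1<-Add1 // r0:6,r1:Add1,r2:7,r3:7,r4:2
cycle 2: issue SUB r0<-Add2 // r0:Add2,r1:Add1,r2:7,r3:7,r4:2
cycle 3: CDB Add1=9; issue MUL r0<-Mul1 // r0:Mul1,r1:9,r2:7,r3:7,r4:2
cycle 4: CDB Add2=1; issue MUL r2<-Mul2 // r0:Mul1,r1:9,r2:Mul2,r3:7,r4:2
cycle 5: issue ADD r2<-Add1 // r0:Mul1,r1:9,r2:Add1,r3:7,r4:2
cycle 6: issue ADD r3<-Add2 // r0:Mul1,r1:9,r2:Add1,r3:Add2,r4:2
cycle 7: stall // r0:Mul1,r1:9,r2:Add1,r3:Add2,r4:2
cycle 8: CDB Add2=9; stall // r0:Mul1,r1:9,r2:Add1,r3:9,r4:2
cycle 9: CDB Mul1=49; issue MUL r2<-Mul1 // r0:49,r1:9,r2:Mul1,r3:9,r4:2
cycle 10: CDB Mul2=63; issue SUB r3<-Add2 // r0:49,r1:9,r2:Mul1,r3:Add2,r4:2
cycle 11: CDB Add1=56; issue MUL r1<-Mul2 // r0:49,r1:Mul2,r2:Mul1,r3:Add2,r4:2
cycle 12: stall // r0:49,r1:Mul2,r2:Mul1,r3:Add2,r4:2
cycle 13: stall // r0:49,r1:Mul2,r2:Mul1,r3:Add2,r4:2
cycle 14: CDB Mul1=98; issue MUL r4<-Mul1 // r0:49,r1:Mul2,r2:98,r3:Add2,r4:Mul1
cycle 15: - // r0:49,r1:Mul2,r2:98,r3:Add2,r4:Mul1
cycle 16: CDB Add2=-89 // r0:49,r1:Mul2,r2:98,r3:-89,r4:Mul1
cycle 17: CDB Mul2=18 // r0:49,r1:18,r2:98,r3:-89,r4:Mul1
cycle 18: - // r0:49,r1:18,r2:98,r3:-89,r4:Mul1
cycle 19: - // r0:49,r1:18,r2:98,r3:-89,r4:Mul1
cycle 20: - // r0:49,r1:18,r2:98,r3:-89,r4:Mul1
cycle 21: - // r0:49,r1:18,r2:98,r3:-89,r4:Mul1

STATUS = VALUE -89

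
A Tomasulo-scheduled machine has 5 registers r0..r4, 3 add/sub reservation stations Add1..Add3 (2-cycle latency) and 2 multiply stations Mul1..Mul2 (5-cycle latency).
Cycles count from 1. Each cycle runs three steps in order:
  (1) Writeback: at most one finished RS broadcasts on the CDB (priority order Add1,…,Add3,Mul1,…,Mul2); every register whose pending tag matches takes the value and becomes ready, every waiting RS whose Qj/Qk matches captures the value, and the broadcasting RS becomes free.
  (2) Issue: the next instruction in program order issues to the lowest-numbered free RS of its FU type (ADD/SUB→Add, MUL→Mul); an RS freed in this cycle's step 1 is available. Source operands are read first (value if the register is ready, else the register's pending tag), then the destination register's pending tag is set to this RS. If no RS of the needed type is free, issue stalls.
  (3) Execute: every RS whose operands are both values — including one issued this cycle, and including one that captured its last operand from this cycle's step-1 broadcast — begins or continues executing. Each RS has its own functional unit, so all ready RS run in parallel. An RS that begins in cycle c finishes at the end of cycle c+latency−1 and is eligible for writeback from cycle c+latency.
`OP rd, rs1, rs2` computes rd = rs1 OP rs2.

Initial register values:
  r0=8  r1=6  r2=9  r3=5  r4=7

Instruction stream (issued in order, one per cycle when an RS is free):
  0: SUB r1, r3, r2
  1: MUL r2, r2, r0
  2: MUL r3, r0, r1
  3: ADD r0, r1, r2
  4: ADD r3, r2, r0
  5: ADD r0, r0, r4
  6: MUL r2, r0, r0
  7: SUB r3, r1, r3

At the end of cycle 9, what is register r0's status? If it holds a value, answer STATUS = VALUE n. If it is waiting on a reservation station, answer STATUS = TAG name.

c1: issue SUB r1<-Add1 | r0:8,r1:Add1,r2:9,r3:5,r4:7
c2: issue MUL r2<-Mul1 | r0:8,r1:Add1,r2:Mul1,r3:5,r4:7
c3: CDB Add1=-4; issue MUL r3<-Mul2 | r0:8,r1:-4,r2:Mul1,r3:Mul2,r4:7
c4: issue ADD r0<-Add1 | r0:Add1,r1:-4,r2:Mul1,r3:Mul2,r4:7
c5: issue ADD r3<-Add2 | r0:Add1,r1:-4,r2:Mul1,r3:Add2,r4:7
c6: issue ADD r0<-Add3 | r0:Add3,r1:-4,r2:Mul1,r3:Add2,r4:7
c7: CDB Mul1=72; issue MUL r2<-Mul1 | r0:Add3,r1:-4,r2:Mul1,r3:Add2,r4:7
c8: CDB Mul2=-32; stall | r0:Add3,r1:-4,r2:Mul1,r3:Add2,r4:7
c9: CDB Add1=68; issue SUB r3<-Add1 | r0:Add3,r1:-4,r2:Mul1,r3:Add1,r4:7

STATUS = TAG Add3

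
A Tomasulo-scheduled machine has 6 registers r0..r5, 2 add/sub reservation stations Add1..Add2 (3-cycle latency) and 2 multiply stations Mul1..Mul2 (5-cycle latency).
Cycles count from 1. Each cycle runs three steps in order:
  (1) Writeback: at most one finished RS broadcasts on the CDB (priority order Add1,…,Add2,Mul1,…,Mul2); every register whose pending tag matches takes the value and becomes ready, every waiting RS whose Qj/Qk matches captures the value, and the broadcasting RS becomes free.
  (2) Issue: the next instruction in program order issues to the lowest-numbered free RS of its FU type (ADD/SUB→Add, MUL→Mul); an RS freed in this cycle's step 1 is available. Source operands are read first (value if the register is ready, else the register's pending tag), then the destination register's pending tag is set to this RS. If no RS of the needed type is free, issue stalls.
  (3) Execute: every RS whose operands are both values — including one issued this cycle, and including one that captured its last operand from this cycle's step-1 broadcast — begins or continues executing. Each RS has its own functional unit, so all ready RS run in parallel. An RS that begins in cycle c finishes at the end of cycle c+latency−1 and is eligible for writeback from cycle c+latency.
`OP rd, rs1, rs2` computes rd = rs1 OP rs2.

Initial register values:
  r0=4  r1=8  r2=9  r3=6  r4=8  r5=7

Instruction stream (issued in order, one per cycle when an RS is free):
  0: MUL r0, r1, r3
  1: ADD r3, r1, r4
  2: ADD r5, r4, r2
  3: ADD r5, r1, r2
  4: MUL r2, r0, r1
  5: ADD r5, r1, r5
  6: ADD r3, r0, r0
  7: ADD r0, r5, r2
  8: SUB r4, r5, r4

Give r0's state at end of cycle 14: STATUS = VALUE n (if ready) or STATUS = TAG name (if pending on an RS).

STATUS = TAG Add1

cycle 1: issue MUL r0<-Mul1 // r0:Mul1,r1:8,r2:9,r3:6,r4:8,r5:7
cycle 2: issue ADD r3<-Add1 // r0:Mul1,r1:8,r2:9,r3:Add1,r4:8,r5:7
cycle 3: issue ADD r5<-Add2 // r0:Mul1,r1:8,r2:9,r3:Add1,r4:8,r5:Add2
cycle 4: stall // r0:Mul1,r1:8,r2:9,r3:Add1,r4:8,r5:Add2
cycle 5: CDB Add1=16; issue ADD r5<-Add1 // r0:Mul1,r1:8,r2:9,r3:16,r4:8,r5:Add1
cycle 6: CDB Add2=17; issue MUL r2<-Mul2 // r0:Mul1,r1:8,r2:Mul2,r3:16,r4:8,r5:Add1
cycle 7: CDB Mul1=48; issue ADD r5<-Add2 // r0:48,r1:8,r2:Mul2,r3:16,r4:8,r5:Add2
cycle 8: CDB Add1=17; issue ADD r3<-Add1 // r0:48,r1:8,r2:Mul2,r3:Add1,r4:8,r5:Add2
cycle 9: stall // r0:48,r1:8,r2:Mul2,r3:Add1,r4:8,r5:Add2
cycle 10: stall // r0:48,r1:8,r2:Mul2,r3:Add1,r4:8,r5:Add2
cycle 11: CDB Add1=96; issue ADD r0<-Add1 // r0:Add1,r1:8,r2:Mul2,r3:96,r4:8,r5:Add2
cycle 12: CDB Add2=25; issue SUB r4<-Add2 // r0:Add1,r1:8,r2:Mul2,r3:96,r4:Add2,r5:25
cycle 13: CDB Mul2=384 // r0:Add1,r1:8,r2:384,r3:96,r4:Add2,r5:25
cycle 14: - // r0:Add1,r1:8,r2:384,r3:96,r4:Add2,r5:25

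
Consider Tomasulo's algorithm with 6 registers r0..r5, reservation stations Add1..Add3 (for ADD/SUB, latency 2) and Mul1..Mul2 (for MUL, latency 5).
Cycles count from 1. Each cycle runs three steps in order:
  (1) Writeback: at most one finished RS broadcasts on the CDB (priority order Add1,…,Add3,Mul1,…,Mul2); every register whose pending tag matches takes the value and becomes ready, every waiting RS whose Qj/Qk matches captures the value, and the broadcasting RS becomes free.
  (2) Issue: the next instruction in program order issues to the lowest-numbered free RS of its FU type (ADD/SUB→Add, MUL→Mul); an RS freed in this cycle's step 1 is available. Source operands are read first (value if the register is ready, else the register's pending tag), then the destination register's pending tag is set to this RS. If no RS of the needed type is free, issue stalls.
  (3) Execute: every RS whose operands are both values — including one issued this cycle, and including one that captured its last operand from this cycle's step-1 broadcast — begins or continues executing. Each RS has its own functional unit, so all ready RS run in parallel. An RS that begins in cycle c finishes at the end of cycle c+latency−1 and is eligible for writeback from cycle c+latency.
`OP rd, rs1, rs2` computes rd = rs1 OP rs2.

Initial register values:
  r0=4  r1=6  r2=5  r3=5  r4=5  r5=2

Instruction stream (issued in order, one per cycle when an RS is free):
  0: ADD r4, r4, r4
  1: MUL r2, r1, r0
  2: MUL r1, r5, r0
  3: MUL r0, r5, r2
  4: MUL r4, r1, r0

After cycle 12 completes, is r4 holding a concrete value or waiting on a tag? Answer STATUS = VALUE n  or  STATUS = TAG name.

  c1: issue ADD r4<-Add1  regs: r0:4,r1:6,r2:5,r3:5,r4:Add1,r5:2
  c2: issue MUL r2<-Mul1  regs: r0:4,r1:6,r2:Mul1,r3:5,r4:Add1,r5:2
  c3: CDB Add1=10; issue MUL r1<-Mul2  regs: r0:4,r1:Mul2,r2:Mul1,r3:5,r4:10,r5:2
  c4: stall  regs: r0:4,r1:Mul2,r2:Mul1,r3:5,r4:10,r5:2
  c5: stall  regs: r0:4,r1:Mul2,r2:Mul1,r3:5,r4:10,r5:2
  c6: stall  regs: r0:4,r1:Mul2,r2:Mul1,r3:5,r4:10,r5:2
  c7: CDB Mul1=24; issue MUL r0<-Mul1  regs: r0:Mul1,r1:Mul2,r2:24,r3:5,r4:10,r5:2
  c8: CDB Mul2=8; issue MUL r4<-Mul2  regs: r0:Mul1,r1:8,r2:24,r3:5,r4:Mul2,r5:2
  c9: -  regs: r0:Mul1,r1:8,r2:24,r3:5,r4:Mul2,r5:2
  c10: -  regs: r0:Mul1,r1:8,r2:24,r3:5,r4:Mul2,r5:2
  c11: -  regs: r0:Mul1,r1:8,r2:24,r3:5,r4:Mul2,r5:2
  c12: CDB Mul1=48  regs: r0:48,r1:8,r2:24,r3:5,r4:Mul2,r5:2

STATUS = TAG Mul2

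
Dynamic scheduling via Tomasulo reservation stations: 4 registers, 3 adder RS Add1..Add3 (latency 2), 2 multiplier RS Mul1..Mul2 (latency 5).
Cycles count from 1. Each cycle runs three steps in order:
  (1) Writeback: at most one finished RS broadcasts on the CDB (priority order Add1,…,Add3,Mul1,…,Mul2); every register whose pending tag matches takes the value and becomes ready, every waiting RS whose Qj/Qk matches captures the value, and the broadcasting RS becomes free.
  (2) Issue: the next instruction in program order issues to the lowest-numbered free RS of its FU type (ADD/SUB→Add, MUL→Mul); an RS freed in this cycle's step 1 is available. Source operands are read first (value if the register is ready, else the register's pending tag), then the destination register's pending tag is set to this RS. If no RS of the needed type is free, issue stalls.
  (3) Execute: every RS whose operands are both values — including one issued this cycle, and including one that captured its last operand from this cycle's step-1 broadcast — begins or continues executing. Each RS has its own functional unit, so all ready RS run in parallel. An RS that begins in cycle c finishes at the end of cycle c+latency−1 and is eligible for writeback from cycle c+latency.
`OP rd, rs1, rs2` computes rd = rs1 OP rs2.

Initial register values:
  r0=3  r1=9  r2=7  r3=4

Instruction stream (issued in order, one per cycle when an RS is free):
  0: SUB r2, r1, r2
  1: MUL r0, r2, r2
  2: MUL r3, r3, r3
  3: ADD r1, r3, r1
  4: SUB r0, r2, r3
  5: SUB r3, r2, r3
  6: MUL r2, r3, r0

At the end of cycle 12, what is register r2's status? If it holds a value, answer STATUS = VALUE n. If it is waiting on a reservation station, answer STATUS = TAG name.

c1: issue SUB r2<-Add1 | r0:3,r1:9,r2:Add1,r3:4
c2: issue MUL r0<-Mul1 | r0:Mul1,r1:9,r2:Add1,r3:4
c3: CDB Add1=2; issue MUL r3<-Mul2 | r0:Mul1,r1:9,r2:2,r3:Mul2
c4: issue ADD r1<-Add1 | r0:Mul1,r1:Add1,r2:2,r3:Mul2
c5: issue SUB r0<-Add2 | r0:Add2,r1:Add1,r2:2,r3:Mul2
c6: issue SUB r3<-Add3 | r0:Add2,r1:Add1,r2:2,r3:Add3
c7: stall | r0:Add2,r1:Add1,r2:2,r3:Add3
c8: CDB Mul1=4; issue MUL r2<-Mul1 | r0:Add2,r1:Add1,r2:Mul1,r3:Add3
c9: CDB Mul2=16 | r0:Add2,r1:Add1,r2:Mul1,r3:Add3
c10: - | r0:Add2,r1:Add1,r2:Mul1,r3:Add3
c11: CDB Add1=25 | r0:Add2,r1:25,r2:Mul1,r3:Add3
c12: CDB Add2=-14 | r0:-14,r1:25,r2:Mul1,r3:Add3

STATUS = TAG Mul1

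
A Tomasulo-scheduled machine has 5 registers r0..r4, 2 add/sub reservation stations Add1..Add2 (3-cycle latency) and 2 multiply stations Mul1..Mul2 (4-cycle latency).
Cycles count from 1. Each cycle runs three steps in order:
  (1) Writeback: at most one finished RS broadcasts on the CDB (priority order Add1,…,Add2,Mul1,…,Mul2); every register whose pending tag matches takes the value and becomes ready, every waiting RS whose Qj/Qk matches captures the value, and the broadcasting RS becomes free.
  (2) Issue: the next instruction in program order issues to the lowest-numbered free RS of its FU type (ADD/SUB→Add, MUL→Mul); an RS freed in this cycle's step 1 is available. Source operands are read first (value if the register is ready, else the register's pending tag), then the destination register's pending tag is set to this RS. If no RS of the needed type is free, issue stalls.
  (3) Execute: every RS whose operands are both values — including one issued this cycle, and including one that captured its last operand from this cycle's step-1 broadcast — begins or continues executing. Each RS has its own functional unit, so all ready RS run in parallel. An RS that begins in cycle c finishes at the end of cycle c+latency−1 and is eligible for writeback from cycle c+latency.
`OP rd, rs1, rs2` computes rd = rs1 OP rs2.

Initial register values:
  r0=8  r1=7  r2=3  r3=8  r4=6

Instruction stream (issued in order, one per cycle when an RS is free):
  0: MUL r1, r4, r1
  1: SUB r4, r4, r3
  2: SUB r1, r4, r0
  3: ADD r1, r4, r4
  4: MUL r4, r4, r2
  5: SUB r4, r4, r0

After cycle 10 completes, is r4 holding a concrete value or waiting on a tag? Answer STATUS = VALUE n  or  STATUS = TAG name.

STATUS = TAG Add1

c1: issue MUL r1<-Mul1 | r0:8,r1:Mul1,r2:3,r3:8,r4:6
c2: issue SUB r4<-Add1 | r0:8,r1:Mul1,r2:3,r3:8,r4:Add1
c3: issue SUB r1<-Add2 | r0:8,r1:Add2,r2:3,r3:8,r4:Add1
c4: stall | r0:8,r1:Add2,r2:3,r3:8,r4:Add1
c5: CDB Add1=-2; issue ADD r1<-Add1 | r0:8,r1:Add1,r2:3,r3:8,r4:-2
c6: CDB Mul1=42; issue MUL r4<-Mul1 | r0:8,r1:Add1,r2:3,r3:8,r4:Mul1
c7: stall | r0:8,r1:Add1,r2:3,r3:8,r4:Mul1
c8: CDB Add1=-4; issue SUB r4<-Add1 | r0:8,r1:-4,r2:3,r3:8,r4:Add1
c9: CDB Add2=-10 | r0:8,r1:-4,r2:3,r3:8,r4:Add1
c10: CDB Mul1=-6 | r0:8,r1:-4,r2:3,r3:8,r4:Add1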